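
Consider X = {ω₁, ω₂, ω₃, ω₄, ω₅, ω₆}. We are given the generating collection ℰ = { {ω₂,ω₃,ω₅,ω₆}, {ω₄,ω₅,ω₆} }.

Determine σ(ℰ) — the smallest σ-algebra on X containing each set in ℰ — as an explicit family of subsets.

|σ(ℰ)| = 16.  σ(ℰ) = { {}, {ω₁}, {ω₄}, {ω₁,ω₄}, {ω₂,ω₃}, {ω₅,ω₆}, {ω₁,ω₂,ω₃}, {ω₁,ω₅,ω₆}, {ω₂,ω₃,ω₄}, {ω₄,ω₅,ω₆}, {ω₁,ω₂,ω₃,ω₄}, {ω₁,ω₄,ω₅,ω₆}, {ω₂,ω₃,ω₅,ω₆}, {ω₁,ω₂,ω₃,ω₅,ω₆}, {ω₂,ω₃,ω₄,ω₅,ω₆}, X }

Trace:
Initial family (4 sets): { {}, {ω₄,ω₅,ω₆}, {ω₂,ω₃,ω₅,ω₆}, X }.
Pass 1 (3 new):
  {ω₁,ω₄}  = X∖{ω₂,ω₃,ω₅,ω₆}
  {ω₁,ω₂,ω₃}  = X∖{ω₄,ω₅,ω₆}
  {ω₂,ω₃,ω₄,ω₅,ω₆}  = {ω₂,ω₃,ω₅,ω₆} ∪ {ω₄,ω₅,ω₆}
  [7 total]
Pass 2: +4 →
  {ω₁}  = X∖{ω₂,ω₃,ω₄,ω₅,ω₆}
  {ω₁,ω₂,ω₃,ω₄}  = {ω₁,ω₂,ω₃} ∪ {ω₁,ω₄}
  {ω₁,ω₄,ω₅,ω₆}  = {ω₁,ω₄} ∪ {ω₄,ω₅,ω₆}
  {ω₁,ω₂,ω₃,ω₅,ω₆}  = {ω₁,ω₂,ω₃} ∪ {ω₂,ω₃,ω₅,ω₆}
  [11 total]
Pass 3 (3 new):
  {ω₄}  = X∖{ω₁,ω₂,ω₃,ω₅,ω₆}
  {ω₂,ω₃}  = X∖{ω₁,ω₄,ω₅,ω₆}
  {ω₅,ω₆}  = X∖{ω₁,ω₂,ω₃,ω₄}
  [14 total]
Pass 4: +2 →
  {ω₁,ω₅,ω₆}  = {ω₅,ω₆} ∪ {ω₁}
  {ω₂,ω₃,ω₄}  = {ω₂,ω₃} ∪ {ω₄}
  [16 total]
After Pass 5 the family is unchanged; done.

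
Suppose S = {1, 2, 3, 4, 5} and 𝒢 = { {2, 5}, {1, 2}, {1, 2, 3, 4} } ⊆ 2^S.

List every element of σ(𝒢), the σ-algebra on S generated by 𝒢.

σ(𝒢) (16 sets): { ∅, {1}, {2}, {5}, {1, 2}, {1, 5}, {2, 5}, {3, 4}, {1, 2, 5}, {1, 3, 4}, {2, 3, 4}, {3, 4, 5}, {1, 2, 3, 4}, {1, 3, 4, 5}, {2, 3, 4, 5}, S }

Trace:
Take S₀ = 𝒢 ∪ {∅, S} = { ∅, {1, 2}, {2, 5}, {1, 2, 3, 4}, S }.
Round 1: 4 new —
  {5}  = ᶜ of {1, 2, 3, 4}
  {1, 2, 5}  = {2, 5} ∪ {1, 2}
  {1, 3, 4}  = ᶜ of {2, 5}
  {3, 4, 5}  = ᶜ of {1, 2}
Round 2: +3 →
  {3, 4}  = ᶜ of {1, 2, 5}
  {1, 3, 4, 5}  = {3, 4, 5} ∪ {1, 3, 4}
  {2, 3, 4, 5}  = {2, 5} ∪ {3, 4, 5}
Round 3 adds 2:
  {1}  = ᶜ of {2, 3, 4, 5}
  {2}  = ᶜ of {1, 3, 4, 5}
Round 4: +2 →
  {1, 5}  = {5} ∪ {1}
  {2, 3, 4}  = {3, 4} ∪ {2}
Round 5 adds nothing — fixpoint reached.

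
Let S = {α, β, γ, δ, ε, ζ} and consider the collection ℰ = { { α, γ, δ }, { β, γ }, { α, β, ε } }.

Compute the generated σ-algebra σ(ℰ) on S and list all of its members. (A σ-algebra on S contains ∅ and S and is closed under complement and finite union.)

|σ(ℰ)| = 64.  σ(ℰ) = { {}, { α }, { β }, { γ }, { δ }, { ε }, { ζ }, { α, β }, { α, γ }, { α, δ }, { α, ε }, { α, ζ }, { β, γ }, { β, δ }, { β, ε }, { β, ζ }, { γ, δ }, { γ, ε }, { γ, ζ }, { δ, ε }, { δ, ζ }, { ε, ζ }, { α, β, γ }, { α, β, δ }, { α, β, ε }, { α, β, ζ }, { α, γ, δ }, { α, γ, ε }, { α, γ, ζ }, { α, δ, ε }, { α, δ, ζ }, { α, ε, ζ }, { β, γ, δ }, { β, γ, ε }, { β, γ, ζ }, { β, δ, ε }, { β, δ, ζ }, { β, ε, ζ }, { γ, δ, ε }, { γ, δ, ζ }, { γ, ε, ζ }, { δ, ε, ζ }, { α, β, γ, δ }, { α, β, γ, ε }, { α, β, γ, ζ }, { α, β, δ, ε }, { α, β, δ, ζ }, { α, β, ε, ζ }, { α, γ, δ, ε }, { α, γ, δ, ζ }, { α, γ, ε, ζ }, { α, δ, ε, ζ }, { β, γ, δ, ε }, { β, γ, δ, ζ }, { β, γ, ε, ζ }, { β, δ, ε, ζ }, { γ, δ, ε, ζ }, { α, β, γ, δ, ε }, { α, β, γ, δ, ζ }, { α, β, γ, ε, ζ }, { α, β, δ, ε, ζ }, { α, γ, δ, ε, ζ }, { β, γ, δ, ε, ζ }, S }

Working:
Initial family (5 sets): { {}, { β, γ }, { α, β, ε }, { α, γ, δ }, S }.
Step 1 adds 6:
  { β, ε, ζ }  = ᶜ of { α, γ, δ }
  { γ, δ, ζ }  = ᶜ of { α, β, ε }
  { α, β, γ, δ }  = { α, γ, δ } ∪ { β, γ }
  { α, β, γ, ε }  = { α, β, ε } ∪ { β, γ }
  { α, δ, ε, ζ }  = ᶜ of { β, γ }
  { α, β, γ, δ, ε }  = { α, β, ε } ∪ { α, γ, δ }
Step 2: 12 new —
  { ζ }  = ᶜ of { α, β, γ, δ, ε }
  { δ, ζ }  = ᶜ of { α, β, γ, ε }
  { ε, ζ }  = ᶜ of { α, β, γ, δ }
  { α, β, ε, ζ }  = { β, ε, ζ } ∪ { α, β, ε }
  { α, γ, δ, ζ }  = { α, γ, δ } ∪ { γ, δ, ζ }
  { β, γ, δ, ζ }  = { β, γ } ∪ { γ, δ, ζ }
  { β, γ, ε, ζ }  = { β, ε, ζ } ∪ { β, γ }
  { α, β, γ, δ, ζ }  = { γ, δ, ζ } ∪ { α, β, γ, δ }
  { α, β, γ, ε, ζ }  = { β, ε, ζ } ∪ { α, β, γ, ε }
  { α, β, δ, ε, ζ }  = { α, δ, ε, ζ } ∪ { β, ε, ζ }
  { α, γ, δ, ε, ζ }  = { α, δ, ε, ζ } ∪ { α, γ, δ }
  { β, γ, δ, ε, ζ }  = { β, ε, ζ } ∪ { γ, δ, ζ }
Step 3: +13 →
  { α }  = ᶜ of { β, γ, δ, ε, ζ }
  { β }  = ᶜ of { α, γ, δ, ε, ζ }
  { γ }  = ᶜ of { α, β, δ, ε, ζ }
  { δ }  = ᶜ of { α, β, γ, ε, ζ }
  { ε }  = ᶜ of { α, β, γ, δ, ζ }
  { α, δ }  = ᶜ of { β, γ, ε, ζ }
  { α, ε }  = ᶜ of { β, γ, δ, ζ }
  { β, ε }  = ᶜ of { α, γ, δ, ζ }
  { γ, δ }  = ᶜ of { α, β, ε, ζ }
  { β, γ, ζ }  = { ζ } ∪ { β, γ }
  { δ, ε, ζ }  = { ε, ζ } ∪ { δ, ζ }
  { β, δ, ε, ζ }  = { δ, ζ } ∪ { β, ε, ζ }
  { γ, δ, ε, ζ }  = { ε, ζ } ∪ { γ, δ, ζ }
Step 4: 24 new —
  { α, β }  = ᶜ of { γ, δ, ε, ζ }
  { α, γ }  = ᶜ of { β, δ, ε, ζ }
  { α, ζ }  = { α } ∪ { ζ }
  { β, δ }  = { β } ∪ { δ }
  { β, ζ }  = { β } ∪ { ζ }
  { γ, ε }  = { ε } ∪ { γ }
  { γ, ζ }  = { ζ } ∪ { γ }
  { δ, ε }  = { ε } ∪ { δ }
  { α, β, γ }  = ᶜ of { δ, ε, ζ }
  { α, β, δ }  = { β } ∪ { α, δ }
  { α, γ, ε }  = { γ } ∪ { α, ε }
  { α, δ, ε }  = ᶜ of { β, γ, ζ }
  { α, δ, ζ }  = { α } ∪ { δ, ζ }
  { α, ε, ζ }  = { ε, ζ } ∪ { α }
  { β, γ, δ }  = { γ, δ } ∪ { β }
  { β, γ, ε }  = { β, ε } ∪ { γ }
  { β, δ, ε }  = { β, ε } ∪ { δ }
  { β, δ, ζ }  = { β } ∪ { δ, ζ }
  { γ, δ, ε }  = { γ, δ } ∪ { ε }
  { γ, ε, ζ }  = { ε, ζ } ∪ { γ }
  { α, β, γ, ζ }  = { α } ∪ { β, γ, ζ }
  { α, β, δ, ε }  = { β, ε } ∪ { α, δ }
  { α, γ, δ, ε }  = { γ, δ } ∪ { α, ε }
  { β, γ, δ, ε }  = { β, ε } ∪ { γ, δ }
Step 5. New:
  { α, β, ζ }  = ᶜ of { γ, δ, ε }
  { α, γ, ζ }  = ᶜ of { β, δ, ε }
  { α, β, δ, ζ }  = ᶜ of { γ, ε }
  { α, γ, ε, ζ }  = ᶜ of { β, δ }
Step 6 adds nothing — fixpoint reached.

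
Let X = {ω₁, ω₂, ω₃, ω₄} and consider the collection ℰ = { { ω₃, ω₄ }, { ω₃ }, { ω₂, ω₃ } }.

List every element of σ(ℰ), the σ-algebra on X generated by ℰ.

Begin from { {}, { ω₃ }, { ω₂, ω₃ }, { ω₃, ω₄ }, X } (that is, ℰ plus ∅ and X).
Iteration 1: 4 new —
  { ω₁, ω₂ }  = complement { ω₃, ω₄ }
  { ω₁, ω₄ }  = complement { ω₂, ω₃ }
  { ω₁, ω₂, ω₄ }  = complement { ω₃ }
  { ω₂, ω₃, ω₄ }  = { ω₃, ω₄ } ∪ { ω₂, ω₃ }
  (now 9)
Iteration 2 (3 new):
  { ω₁ }  = complement { ω₂, ω₃, ω₄ }
  { ω₁, ω₂, ω₃ }  = { ω₁, ω₂ } ∪ { ω₃ }
  { ω₁, ω₃, ω₄ }  = { ω₃, ω₄ } ∪ { ω₁, ω₄ }
  (now 12)
Iteration 3 adds 3:
  { ω₂ }  = complement { ω₁, ω₃, ω₄ }
  { ω₄ }  = complement { ω₁, ω₂, ω₃ }
  { ω₁, ω₃ }  = { ω₃ } ∪ { ω₁ }
  (now 15)
Iteration 4 adds 1:
  { ω₂, ω₄ }  = complement { ω₁, ω₃ }
  (now 16)
Iteration 5: stable.

Hence σ(ℰ) has 16 members: { {}, { ω₁ }, { ω₂ }, { ω₃ }, { ω₄ }, { ω₁, ω₂ }, { ω₁, ω₃ }, { ω₁, ω₄ }, { ω₂, ω₃ }, { ω₂, ω₄ }, { ω₃, ω₄ }, { ω₁, ω₂, ω₃ }, { ω₁, ω₂, ω₄ }, { ω₁, ω₃, ω₄ }, { ω₂, ω₃, ω₄ }, X }.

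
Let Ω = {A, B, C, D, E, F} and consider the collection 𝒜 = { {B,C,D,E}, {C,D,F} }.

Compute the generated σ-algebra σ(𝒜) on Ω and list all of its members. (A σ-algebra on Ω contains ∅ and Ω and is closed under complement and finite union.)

σ(𝒜) (16 sets): { {}, {A}, {F}, {A,F}, {B,E}, {C,D}, {A,B,E}, {A,C,D}, {B,E,F}, {C,D,F}, {A,B,E,F}, {A,C,D,F}, {B,C,D,E}, {A,B,C,D,E}, {B,C,D,E,F}, Ω }

Derivation:
Start: 𝒜 ∪ {∅, Ω} = { {}, {C,D,F}, {B,C,D,E}, Ω }.
Round 1 (3 new):
  {A,F}  = {B,C,D,E}ᶜ
  {A,B,E}  = {C,D,F}ᶜ
  {B,C,D,E,F}  = {C,D,F} ∪ {B,C,D,E}
  [7 total]
Round 2 (4 new):
  {A}  = {B,C,D,E,F}ᶜ
  {A,B,E,F}  = {A,B,E} ∪ {A,F}
  {A,C,D,F}  = {A,F} ∪ {C,D,F}
  {A,B,C,D,E}  = {A,B,E} ∪ {B,C,D,E}
  [11 total]
Round 3 adds 3:
  {F}  = {A,B,C,D,E}ᶜ
  {B,E}  = {A,C,D,F}ᶜ
  {C,D}  = {A,B,E,F}ᶜ
  [14 total]
Round 4. New:
  {A,C,D}  = {C,D} ∪ {A}
  {B,E,F}  = {B,E} ∪ {F}
  [16 total]
Round 5 adds nothing — fixpoint reached.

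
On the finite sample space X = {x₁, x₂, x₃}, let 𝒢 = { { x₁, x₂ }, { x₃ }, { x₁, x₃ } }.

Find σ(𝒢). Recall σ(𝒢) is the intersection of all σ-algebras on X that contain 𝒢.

Answer: σ(𝒢) = { {  }, { x₁ }, { x₂ }, { x₃ }, { x₁, x₂ }, { x₁, x₃ }, { x₂, x₃ }, X }

Working:
Initial family (5 sets): { {  }, { x₃ }, { x₁, x₂ }, { x₁, x₃ }, X }.
Round 1 adds 1:
  { x₂ }  = ᶜ of { x₁, x₃ }
Round 2: +1 →
  { x₂, x₃ }  = { x₃ } ∪ { x₂ }
Round 3: +1 →
  { x₁ }  = ᶜ of { x₂, x₃ }
Round 4: closed — nothing new.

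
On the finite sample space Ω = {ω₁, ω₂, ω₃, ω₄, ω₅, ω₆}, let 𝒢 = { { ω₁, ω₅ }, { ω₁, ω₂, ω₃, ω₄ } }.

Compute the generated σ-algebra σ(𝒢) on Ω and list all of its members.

Initial family (4 sets): { ∅, { ω₁, ω₅ }, { ω₁, ω₂, ω₃, ω₄ }, Ω }.
Pass 1: +3 →
  { ω₅, ω₆ }  = { ω₁, ω₂, ω₃, ω₄ }ᶜ
  { ω₂, ω₃, ω₄, ω₆ }  = { ω₁, ω₅ }ᶜ
  { ω₁, ω₂, ω₃, ω₄, ω₅ }  = { ω₁, ω₅ } ∪ { ω₁, ω₂, ω₃, ω₄ }
  |family| = 7
Pass 2: 4 new —
  { ω₆ }  = { ω₁, ω₂, ω₃, ω₄, ω₅ }ᶜ
  { ω₁, ω₅, ω₆ }  = { ω₅, ω₆ } ∪ { ω₁, ω₅ }
  { ω₁, ω₂, ω₃, ω₄, ω₆ }  = { ω₂, ω₃, ω₄, ω₆ } ∪ { ω₁, ω₂, ω₃, ω₄ }
  { ω₂, ω₃, ω₄, ω₅, ω₆ }  = { ω₅, ω₆ } ∪ { ω₂, ω₃, ω₄, ω₆ }
  |family| = 11
Pass 3 adds 3:
  { ω₁ }  = { ω₂, ω₃, ω₄, ω₅, ω₆ }ᶜ
  { ω₅ }  = { ω₁, ω₂, ω₃, ω₄, ω₆ }ᶜ
  { ω₂, ω₃, ω₄ }  = { ω₁, ω₅, ω₆ }ᶜ
  |family| = 14
Pass 4. New:
  { ω₁, ω₆ }  = { ω₆ } ∪ { ω₁ }
  { ω₂, ω₃, ω₄, ω₅ }  = { ω₂, ω₃, ω₄ } ∪ { ω₅ }
  |family| = 16
Pass 5: already closed under ᶜ and ∪.

|σ(𝒢)| = 16.  σ(𝒢) = { ∅, { ω₁ }, { ω₅ }, { ω₆ }, { ω₁, ω₅ }, { ω₁, ω₆ }, { ω₅, ω₆ }, { ω₁, ω₅, ω₆ }, { ω₂, ω₃, ω₄ }, { ω₁, ω₂, ω₃, ω₄ }, { ω₂, ω₃, ω₄, ω₅ }, { ω₂, ω₃, ω₄, ω₆ }, { ω₁, ω₂, ω₃, ω₄, ω₅ }, { ω₁, ω₂, ω₃, ω₄, ω₆ }, { ω₂, ω₃, ω₄, ω₅, ω₆ }, Ω }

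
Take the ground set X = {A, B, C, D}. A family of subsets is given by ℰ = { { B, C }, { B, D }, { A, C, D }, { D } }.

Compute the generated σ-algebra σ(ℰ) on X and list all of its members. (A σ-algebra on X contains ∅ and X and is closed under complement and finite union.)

σ(ℰ) (16 sets): { {}, { A }, { B }, { C }, { D }, { A, B }, { A, C }, { A, D }, { B, C }, { B, D }, { C, D }, { A, B, C }, { A, B, D }, { A, C, D }, { B, C, D }, X }

Working:
Begin from { {}, { D }, { B, C }, { B, D }, { A, C, D }, X } (that is, ℰ plus ∅ and X).
Pass 1. New:
  { B }  = { A, C, D }ᶜ
  { A, C }  = { B, D }ᶜ
  { A, D }  = { B, C }ᶜ
  { A, B, C }  = { D }ᶜ
  { B, C, D }  = { B, C } ∪ { D }
Pass 2: +2 →
  { A }  = { B, C, D }ᶜ
  { A, B, D }  = { B } ∪ { A, D }
Pass 3. New:
  { C }  = { A, B, D }ᶜ
  { A, B }  = { B } ∪ { A }
Pass 4 adds 1:
  { C, D }  = { A, B }ᶜ
Pass 5: no new sets; the family is a σ-algebra.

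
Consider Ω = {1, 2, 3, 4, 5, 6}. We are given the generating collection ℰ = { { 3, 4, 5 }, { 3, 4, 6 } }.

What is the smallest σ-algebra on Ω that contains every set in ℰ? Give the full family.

Answer: σ(ℰ) = { {}, { 5 }, { 6 }, { 1, 2 }, { 3, 4 }, { 5, 6 }, { 1, 2, 5 }, { 1, 2, 6 }, { 3, 4, 5 }, { 3, 4, 6 }, { 1, 2, 3, 4 }, { 1, 2, 5, 6 }, { 3, 4, 5, 6 }, { 1, 2, 3, 4, 5 }, { 1, 2, 3, 4, 6 }, Ω }

Trace:
Start: ℰ ∪ {∅, Ω} = { {}, { 3, 4, 5 }, { 3, 4, 6 }, Ω }.
Pass 1. New:
  { 1, 2, 5 }  = Ω∖{ 3, 4, 6 }
  { 1, 2, 6 }  = Ω∖{ 3, 4, 5 }
  { 3, 4, 5, 6 }  = { 3, 4, 6 } ∪ { 3, 4, 5 }
  [7 total]
Pass 2 adds 4:
  { 1, 2 }  = Ω∖{ 3, 4, 5, 6 }
  { 1, 2, 5, 6 }  = { 1, 2, 5 } ∪ { 1, 2, 6 }
  { 1, 2, 3, 4, 5 }  = { 1, 2, 5 } ∪ { 3, 4, 5 }
  { 1, 2, 3, 4, 6 }  = { 3, 4, 6 } ∪ { 1, 2, 6 }
  [11 total]
Pass 3: +3 →
  { 5 }  = Ω∖{ 1, 2, 3, 4, 6 }
  { 6 }  = Ω∖{ 1, 2, 3, 4, 5 }
  { 3, 4 }  = Ω∖{ 1, 2, 5, 6 }
  [14 total]
Pass 4: +2 →
  { 5, 6 }  = { 6 } ∪ { 5 }
  { 1, 2, 3, 4 }  = { 3, 4 } ∪ { 1, 2 }
  [16 total]
After Pass 5 the family is unchanged; done.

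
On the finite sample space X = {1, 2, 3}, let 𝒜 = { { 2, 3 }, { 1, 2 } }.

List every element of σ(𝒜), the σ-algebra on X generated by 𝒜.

σ(𝒜) (8 sets): { {  }, { 1 }, { 2 }, { 3 }, { 1, 2 }, { 1, 3 }, { 2, 3 }, X }

Check:
Start: 𝒜 ∪ {∅, X} = { {  }, { 1, 2 }, { 2, 3 }, X }.
Pass 1: 2 new —
  { 1 }  = complement { 2, 3 }
  { 3 }  = complement { 1, 2 }
  — 6 sets.
Pass 2 adds 1:
  { 1, 3 }  = { 3 } ∪ { 1 }
  — 7 sets.
Pass 3: +1 →
  { 2 }  = complement { 1, 3 }
  — 8 sets.
Pass 4 adds nothing — fixpoint reached.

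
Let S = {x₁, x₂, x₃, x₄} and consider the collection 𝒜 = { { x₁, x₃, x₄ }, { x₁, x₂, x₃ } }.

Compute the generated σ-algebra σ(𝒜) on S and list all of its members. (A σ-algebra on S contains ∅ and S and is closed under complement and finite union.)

σ(𝒜) (8 sets): { {  }, { x₂ }, { x₄ }, { x₁, x₃ }, { x₂, x₄ }, { x₁, x₂, x₃ }, { x₁, x₃, x₄ }, S }

Check:
Start: 𝒜 ∪ {∅, S} = { {  }, { x₁, x₂, x₃ }, { x₁, x₃, x₄ }, S }.
Pass 1 adds 2:
  { x₂ }  = { x₁, x₃, x₄ }ᶜ
  { x₄ }  = { x₁, x₂, x₃ }ᶜ
  [6 total]
Pass 2 adds 1:
  { x₂, x₄ }  = { x₄ } ∪ { x₂ }
  [7 total]
Pass 3 (1 new):
  { x₁, x₃ }  = { x₂, x₄ }ᶜ
  [8 total]
Pass 4: stable.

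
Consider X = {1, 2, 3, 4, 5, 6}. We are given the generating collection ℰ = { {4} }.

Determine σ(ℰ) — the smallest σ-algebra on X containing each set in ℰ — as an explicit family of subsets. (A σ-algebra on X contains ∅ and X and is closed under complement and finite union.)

Initial family (3 sets): { {}, {4}, X }.
Pass 1: +1 →
  {1,2,3,5,6}  = ᶜ of {4}
  — 4 sets.
Pass 2: stable.

Hence σ(ℰ) has 4 members: { {}, {4}, {1,2,3,5,6}, X }.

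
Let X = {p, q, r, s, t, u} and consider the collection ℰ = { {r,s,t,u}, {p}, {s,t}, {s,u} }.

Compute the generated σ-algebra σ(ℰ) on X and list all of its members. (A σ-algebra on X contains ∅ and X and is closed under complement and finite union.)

|σ(ℰ)| = 64.  σ(ℰ) = { {}, {p}, {q}, {r}, {s}, {t}, {u}, {p,q}, {p,r}, {p,s}, {p,t}, {p,u}, {q,r}, {q,s}, {q,t}, {q,u}, {r,s}, {r,t}, {r,u}, {s,t}, {s,u}, {t,u}, {p,q,r}, {p,q,s}, {p,q,t}, {p,q,u}, {p,r,s}, {p,r,t}, {p,r,u}, {p,s,t}, {p,s,u}, {p,t,u}, {q,r,s}, {q,r,t}, {q,r,u}, {q,s,t}, {q,s,u}, {q,t,u}, {r,s,t}, {r,s,u}, {r,t,u}, {s,t,u}, {p,q,r,s}, {p,q,r,t}, {p,q,r,u}, {p,q,s,t}, {p,q,s,u}, {p,q,t,u}, {p,r,s,t}, {p,r,s,u}, {p,r,t,u}, {p,s,t,u}, {q,r,s,t}, {q,r,s,u}, {q,r,t,u}, {q,s,t,u}, {r,s,t,u}, {p,q,r,s,t}, {p,q,r,s,u}, {p,q,r,t,u}, {p,q,s,t,u}, {p,r,s,t,u}, {q,r,s,t,u}, X }

Check:
Initial family (6 sets): { {}, {p}, {s,t}, {s,u}, {r,s,t,u}, X }.
Round 1: +8 →
  {p,q}  = complement {r,s,t,u}
  {p,s,t}  = {s,t} ∪ {p}
  {p,s,u}  = {s,u} ∪ {p}
  {s,t,u}  = {s,t} ∪ {s,u}
  {p,q,r,t}  = complement {s,u}
  {p,q,r,u}  = complement {s,t}
  {p,r,s,t,u}  = {r,s,t,u} ∪ {p}
  {q,r,s,t,u}  = complement {p}
Round 2 adds 11:
  {q}  = complement {p,r,s,t,u}
  {p,q,r}  = complement {s,t,u}
  {q,r,t}  = complement {p,s,u}
  {q,r,u}  = complement {p,s,t}
  {p,q,s,t}  = {p,s,t} ∪ {p,q}
  {p,q,s,u}  = {p,q} ∪ {p,s,u}
  {p,s,t,u}  = {p,s,t} ∪ {p,s,u}
  {p,q,r,s,t}  = {p,s,t} ∪ {p,q,r,t}
  {p,q,r,s,u}  = {p,s,u} ∪ {p,q,r,u}
  {p,q,r,t,u}  = {p,q,r,u} ∪ {p,q,r,t}
  {p,q,s,t,u}  = {p,q} ∪ {s,t,u}
Round 3: 13 new —
  {r}  = complement {p,q,s,t,u}
  {s}  = complement {p,q,r,t,u}
  {t}  = complement {p,q,r,s,u}
  {u}  = complement {p,q,r,s,t}
  {q,r}  = complement {p,s,t,u}
  {r,t}  = complement {p,q,s,u}
  {r,u}  = complement {p,q,s,t}
  {q,s,t}  = {q} ∪ {s,t}
  {q,s,u}  = {q} ∪ {s,u}
  {q,r,s,t}  = {s,t} ∪ {q,r,t}
  {q,r,s,u}  = {s,u} ∪ {q,r,u}
  {q,r,t,u}  = {q,r,u} ∪ {q,r,t}
  {q,s,t,u}  = {q} ∪ {s,t,u}
Round 4 adds 21:
  {p,r}  = complement {q,s,t,u}
  {p,s}  = complement {q,r,t,u}
  {p,t}  = complement {q,r,s,u}
  {p,u}  = complement {q,r,s,t}
  {q,s}  = {q} ∪ {s}
  {q,t}  = {q} ∪ {t}
  {q,u}  = {q} ∪ {u}
  {r,s}  = {r} ∪ {s}
  {t,u}  = {u} ∪ {t}
  {p,q,s}  = {p,q} ∪ {s}
  {p,q,t}  = {p,q} ∪ {t}
  {p,q,u}  = {p,q} ∪ {u}
  {p,r,t}  = complement {q,s,u}
  {p,r,u}  = complement {q,s,t}
  {q,r,s}  = {q,r} ∪ {s}
  {r,s,t}  = {s,t} ∪ {r,t}
  {r,s,u}  = {r} ∪ {s,u}
  {r,t,u}  = {r,t} ∪ {r,u}
  {p,q,r,s}  = {p,q,r} ∪ {s}
  {p,r,s,t}  = {r,t} ∪ {p,s,t}
  {p,r,s,u}  = {r} ∪ {p,s,u}
Round 5: +5 →
  {p,r,s}  = {r,s} ∪ {p,s}
  {p,t,u}  = complement {q,r,s}
  {q,t,u}  = {q,t} ∪ {t,u}
  {p,q,t,u}  = complement {r,s}
  {p,r,t,u}  = complement {q,s}
After Round 6 the family is unchanged; done.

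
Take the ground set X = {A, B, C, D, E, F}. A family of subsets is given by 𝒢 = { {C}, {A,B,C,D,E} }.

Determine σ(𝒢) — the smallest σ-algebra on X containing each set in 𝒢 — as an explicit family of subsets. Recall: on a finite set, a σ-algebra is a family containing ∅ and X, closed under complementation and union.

σ(𝒢) (8 sets): { {}, {C}, {F}, {C,F}, {A,B,D,E}, {A,B,C,D,E}, {A,B,D,E,F}, X }

Check:
Seed the family with 𝒢 together with ∅ and X: { {}, {C}, {A,B,C,D,E}, X }.
Step 1 adds 2:
  {F}  = ᶜ of {A,B,C,D,E}
  {A,B,D,E,F}  = ᶜ of {C}
  (now 6)
Step 2. New:
  {C,F}  = {C} ∪ {F}
  (now 7)
Step 3. New:
  {A,B,D,E}  = ᶜ of {C,F}
  (now 8)
Step 4 adds nothing — fixpoint reached.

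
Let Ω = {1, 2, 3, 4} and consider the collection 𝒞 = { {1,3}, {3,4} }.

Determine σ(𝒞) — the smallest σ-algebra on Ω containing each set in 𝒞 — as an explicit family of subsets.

Initial family (4 sets): { {}, {1,3}, {3,4}, Ω }.
Round 1 adds 3:
  {1,2}  = Ω∖{3,4}
  {2,4}  = Ω∖{1,3}
  {1,3,4}  = {1,3} ∪ {3,4}
  |family| = 7
Round 2: 4 new —
  {2}  = Ω∖{1,3,4}
  {1,2,3}  = {1,2} ∪ {1,3}
  {1,2,4}  = {1,2} ∪ {2,4}
  {2,3,4}  = {3,4} ∪ {2,4}
  |family| = 11
Round 3 (3 new):
  {1}  = Ω∖{2,3,4}
  {3}  = Ω∖{1,2,4}
  {4}  = Ω∖{1,2,3}
  |family| = 14
Round 4: +2 →
  {1,4}  = {4} ∪ {1}
  {2,3}  = {3} ∪ {2}
  |family| = 16
Round 5: no new sets; the family is a σ-algebra.

|σ(𝒞)| = 16.  σ(𝒞) = { {}, {1}, {2}, {3}, {4}, {1,2}, {1,3}, {1,4}, {2,3}, {2,4}, {3,4}, {1,2,3}, {1,2,4}, {1,3,4}, {2,3,4}, Ω }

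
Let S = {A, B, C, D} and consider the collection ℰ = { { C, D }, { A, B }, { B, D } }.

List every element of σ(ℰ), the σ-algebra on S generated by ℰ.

Answer: σ(ℰ) = { ∅, { A }, { B }, { C }, { D }, { A, B }, { A, C }, { A, D }, { B, C }, { B, D }, { C, D }, { A, B, C }, { A, B, D }, { A, C, D }, { B, C, D }, S }

Trace:
Begin from { ∅, { A, B }, { B, D }, { C, D }, S } (that is, ℰ plus ∅ and S).
Iteration 1. New:
  { A, C }  = complement { B, D }
  { A, B, D }  = { A, B } ∪ { B, D }
  { B, C, D }  = { C, D } ∪ { B, D }
  |family| = 8
Iteration 2: +4 →
  { A }  = complement { B, C, D }
  { C }  = complement { A, B, D }
  { A, B, C }  = { A, B } ∪ { A, C }
  { A, C, D }  = { C, D } ∪ { A, C }
  |family| = 12
Iteration 3. New:
  { B }  = complement { A, C, D }
  { D }  = complement { A, B, C }
  |family| = 14
Iteration 4 (2 new):
  { A, D }  = { D } ∪ { A }
  { B, C }  = { C } ∪ { B }
  |family| = 16
Iteration 5: no new sets; the family is a σ-algebra.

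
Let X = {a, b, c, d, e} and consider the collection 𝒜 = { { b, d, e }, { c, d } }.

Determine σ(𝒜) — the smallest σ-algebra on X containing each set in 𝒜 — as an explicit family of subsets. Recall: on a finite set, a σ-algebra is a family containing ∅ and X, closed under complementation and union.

Start: 𝒜 ∪ {∅, X} = { ∅, { c, d }, { b, d, e }, X }.
Step 1: +3 →
  { a, c }  = X∖{ b, d, e }
  { a, b, e }  = X∖{ c, d }
  { b, c, d, e }  = { b, d, e } ∪ { c, d }
  (now 7)
Step 2 adds 4:
  { a }  = X∖{ b, c, d, e }
  { a, c, d }  = { c, d } ∪ { a, c }
  { a, b, c, e }  = { a, b, e } ∪ { a, c }
  { a, b, d, e }  = { a, b, e } ∪ { b, d, e }
  (now 11)
Step 3 adds 3:
  { c }  = X∖{ a, b, d, e }
  { d }  = X∖{ a, b, c, e }
  { b, e }  = X∖{ a, c, d }
  (now 14)
Step 4 (2 new):
  { a, d }  = { d } ∪ { a }
  { b, c, e }  = { c } ∪ { b, e }
  (now 16)
Step 5: stable.

Therefore σ(𝒜) = { ∅, { a }, { c }, { d }, { a, c }, { a, d }, { b, e }, { c, d }, { a, b, e }, { a, c, d }, { b, c, e }, { b, d, e }, { a, b, c, e }, { a, b, d, e }, { b, c, d, e }, X } (|σ(𝒜)| = 16).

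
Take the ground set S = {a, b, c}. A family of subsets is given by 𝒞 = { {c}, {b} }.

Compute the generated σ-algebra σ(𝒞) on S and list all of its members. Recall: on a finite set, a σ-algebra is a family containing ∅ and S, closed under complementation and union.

Begin from { ∅, {b}, {c}, S } (that is, 𝒞 plus ∅ and S).
Pass 1 adds 3:
  {a, b}  = complement {c}
  {a, c}  = complement {b}
  {b, c}  = {c} ∪ {b}
Pass 2: +1 →
  {a}  = complement {b, c}
Pass 3: no new sets; the family is a σ-algebra.

Hence σ(𝒞) has 8 members: { ∅, {a}, {b}, {c}, {a, b}, {a, c}, {b, c}, S }.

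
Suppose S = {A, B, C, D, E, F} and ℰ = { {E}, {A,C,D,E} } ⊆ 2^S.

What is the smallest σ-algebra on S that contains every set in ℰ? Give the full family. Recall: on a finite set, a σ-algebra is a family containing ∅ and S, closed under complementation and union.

Start: ℰ ∪ {∅, S} = { {}, {E}, {A,C,D,E}, S }.
Pass 1 (2 new):
  {B,F}  = {A,C,D,E}ᶜ
  {A,B,C,D,F}  = {E}ᶜ
  |family| = 6
Pass 2 (1 new):
  {B,E,F}  = {B,F} ∪ {E}
  |family| = 7
Pass 3 adds 1:
  {A,C,D}  = {B,E,F}ᶜ
  |family| = 8
Pass 4: stable.

σ(ℰ) = { {}, {E}, {B,F}, {A,C,D}, {B,E,F}, {A,C,D,E}, {A,B,C,D,F}, S }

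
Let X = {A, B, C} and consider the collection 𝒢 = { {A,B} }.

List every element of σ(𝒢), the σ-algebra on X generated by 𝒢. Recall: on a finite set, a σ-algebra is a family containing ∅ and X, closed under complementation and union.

Begin from { {}, {A,B}, X } (that is, 𝒢 plus ∅ and X).
Iteration 1 (1 new):
  {C}  = complement {A,B}
  (now 4)
After Iteration 2 the family is unchanged; done.

σ(𝒢) = { {}, {C}, {A,B}, X }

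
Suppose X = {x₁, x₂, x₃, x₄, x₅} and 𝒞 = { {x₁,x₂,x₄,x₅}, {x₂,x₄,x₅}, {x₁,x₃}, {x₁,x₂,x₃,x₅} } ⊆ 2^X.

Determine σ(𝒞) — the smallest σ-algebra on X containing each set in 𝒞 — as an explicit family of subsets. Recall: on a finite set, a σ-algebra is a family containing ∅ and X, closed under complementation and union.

Answer: σ(𝒞) = { {}, {x₁}, {x₃}, {x₄}, {x₁,x₃}, {x₁,x₄}, {x₂,x₅}, {x₃,x₄}, {x₁,x₂,x₅}, {x₁,x₃,x₄}, {x₂,x₃,x₅}, {x₂,x₄,x₅}, {x₁,x₂,x₃,x₅}, {x₁,x₂,x₄,x₅}, {x₂,x₃,x₄,x₅}, X }

Trace:
Begin from { {}, {x₁,x₃}, {x₂,x₄,x₅}, {x₁,x₂,x₃,x₅}, {x₁,x₂,x₄,x₅}, X } (that is, 𝒞 plus ∅ and X).
Pass 1. New:
  {x₃}  = X∖{x₁,x₂,x₄,x₅}
  {x₄}  = X∖{x₁,x₂,x₃,x₅}
  — 8 sets.
Pass 2: +3 →
  {x₃,x₄}  = {x₄} ∪ {x₃}
  {x₁,x₃,x₄}  = {x₄} ∪ {x₁,x₃}
  {x₂,x₃,x₄,x₅}  = {x₃} ∪ {x₂,x₄,x₅}
  — 11 sets.
Pass 3 adds 3:
  {x₁}  = X∖{x₂,x₃,x₄,x₅}
  {x₂,x₅}  = X∖{x₁,x₃,x₄}
  {x₁,x₂,x₅}  = X∖{x₃,x₄}
  — 14 sets.
Pass 4: 2 new —
  {x₁,x₄}  = {x₄} ∪ {x₁}
  {x₂,x₃,x₅}  = {x₃} ∪ {x₂,x₅}
  — 16 sets.
Pass 5: stable.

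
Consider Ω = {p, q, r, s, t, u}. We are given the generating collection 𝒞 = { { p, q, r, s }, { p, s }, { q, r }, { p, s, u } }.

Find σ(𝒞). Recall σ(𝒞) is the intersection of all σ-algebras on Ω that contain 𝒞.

σ(𝒞) (16 sets): { ∅, { t }, { u }, { p, s }, { q, r }, { t, u }, { p, s, t }, { p, s, u }, { q, r, t }, { q, r, u }, { p, q, r, s }, { p, s, t, u }, { q, r, t, u }, { p, q, r, s, t }, { p, q, r, s, u }, Ω }

Check:
Begin from { ∅, { p, s }, { q, r }, { p, s, u }, { p, q, r, s }, Ω } (that is, 𝒞 plus ∅ and Ω).
Round 1 adds 5:
  { t, u }  = Ω∖{ p, q, r, s }
  { q, r, t }  = Ω∖{ p, s, u }
  { p, s, t, u }  = Ω∖{ q, r }
  { q, r, t, u }  = Ω∖{ p, s }
  { p, q, r, s, u }  = { q, r } ∪ { p, s, u }
Round 2: +2 →
  { t }  = Ω∖{ p, q, r, s, u }
  { p, q, r, s, t }  = { q, r, t } ∪ { p, s }
Round 3: 2 new —
  { u }  = Ω∖{ p, q, r, s, t }
  { p, s, t }  = { p, s } ∪ { t }
Round 4. New:
  { q, r, u }  = Ω∖{ p, s, t }
Round 5: no new sets; the family is a σ-algebra.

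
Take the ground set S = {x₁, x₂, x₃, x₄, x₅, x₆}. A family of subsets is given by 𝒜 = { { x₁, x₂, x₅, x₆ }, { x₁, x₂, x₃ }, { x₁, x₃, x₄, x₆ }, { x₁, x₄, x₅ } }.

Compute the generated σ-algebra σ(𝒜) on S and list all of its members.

Start: 𝒜 ∪ {∅, S} = { ∅, { x₁, x₂, x₃ }, { x₁, x₄, x₅ }, { x₁, x₂, x₅, x₆ }, { x₁, x₃, x₄, x₆ }, S }.
Pass 1 adds 9:
  { x₂, x₅ }  = ᶜ of { x₁, x₃, x₄, x₆ }
  { x₃, x₄ }  = ᶜ of { x₁, x₂, x₅, x₆ }
  { x₂, x₃, x₆ }  = ᶜ of { x₁, x₄, x₅ }
  { x₄, x₅, x₆ }  = ᶜ of { x₁, x₂, x₃ }
  { x₁, x₂, x₃, x₄, x₅ }  = { x₁, x₄, x₅ } ∪ { x₁, x₂, x₃ }
  { x₁, x₂, x₃, x₄, x₆ }  = { x₁, x₂, x₃ } ∪ { x₁, x₃, x₄, x₆ }
  { x₁, x₂, x₃, x₅, x₆ }  = { x₁, x₂, x₃ } ∪ { x₁, x₂, x₅, x₆ }
  { x₁, x₂, x₄, x₅, x₆ }  = { x₁, x₄, x₅ } ∪ { x₁, x₂, x₅, x₆ }
  { x₁, x₃, x₄, x₅, x₆ }  = { x₁, x₄, x₅ } ∪ { x₁, x₃, x₄, x₆ }
  (now 15)
Pass 2 (17 new):
  { x₂ }  = ᶜ of { x₁, x₃, x₄, x₅, x₆ }
  { x₃ }  = ᶜ of { x₁, x₂, x₄, x₅, x₆ }
  { x₄ }  = ᶜ of { x₁, x₂, x₃, x₅, x₆ }
  { x₅ }  = ᶜ of { x₁, x₂, x₃, x₄, x₆ }
  { x₆ }  = ᶜ of { x₁, x₂, x₃, x₄, x₅ }
  { x₁, x₂, x₃, x₄ }  = { x₃, x₄ } ∪ { x₁, x₂, x₃ }
  { x₁, x₂, x₃, x₅ }  = { x₂, x₅ } ∪ { x₁, x₂, x₃ }
  { x₁, x₂, x₃, x₆ }  = { x₁, x₂, x₃ } ∪ { x₂, x₃, x₆ }
  { x₁, x₂, x₄, x₅ }  = { x₁, x₄, x₅ } ∪ { x₂, x₅ }
  { x₁, x₃, x₄, x₅ }  = { x₁, x₄, x₅ } ∪ { x₃, x₄ }
  { x₁, x₄, x₅, x₆ }  = { x₁, x₄, x₅ } ∪ { x₄, x₅, x₆ }
  { x₂, x₃, x₄, x₅ }  = { x₂, x₅ } ∪ { x₃, x₄ }
  { x₂, x₃, x₄, x₆ }  = { x₃, x₄ } ∪ { x₂, x₃, x₆ }
  { x₂, x₃, x₅, x₆ }  = { x₂, x₅ } ∪ { x₂, x₃, x₆ }
  { x₂, x₄, x₅, x₆ }  = { x₂, x₅ } ∪ { x₄, x₅, x₆ }
  { x₃, x₄, x₅, x₆ }  = { x₃, x₄ } ∪ { x₄, x₅, x₆ }
  { x₂, x₃, x₄, x₅, x₆ }  = { x₂, x₃, x₆ } ∪ { x₄, x₅, x₆ }
  (now 32)
Pass 3. New:
  { x₁ }  = ᶜ of { x₂, x₃, x₄, x₅, x₆ }
  { x₁, x₂ }  = ᶜ of { x₃, x₄, x₅, x₆ }
  { x₁, x₃ }  = ᶜ of { x₂, x₄, x₅, x₆ }
  { x₁, x₄ }  = ᶜ of { x₂, x₃, x₅, x₆ }
  { x₁, x₅ }  = ᶜ of { x₂, x₃, x₄, x₆ }
  { x₁, x₆ }  = ᶜ of { x₂, x₃, x₄, x₅ }
  { x₂, x₃ }  = ᶜ of { x₁, x₄, x₅, x₆ }
  { x₂, x₄ }  = { x₂ } ∪ { x₄ }
  { x₂, x₆ }  = ᶜ of { x₁, x₃, x₄, x₅ }
  { x₃, x₅ }  = { x₅ } ∪ { x₃ }
  { x₃, x₆ }  = ᶜ of { x₁, x₂, x₄, x₅ }
  { x₄, x₅ }  = ᶜ of { x₁, x₂, x₃, x₆ }
  { x₄, x₆ }  = ᶜ of { x₁, x₂, x₃, x₅ }
  { x₅, x₆ }  = ᶜ of { x₁, x₂, x₃, x₄ }
  { x₂, x₃, x₄ }  = { x₃, x₄ } ∪ { x₂ }
  { x₂, x₃, x₅ }  = { x₂, x₅ } ∪ { x₃ }
  { x₂, x₄, x₅ }  = { x₂, x₅ } ∪ { x₄ }
  { x₂, x₅, x₆ }  = { x₂, x₅ } ∪ { x₆ }
  { x₃, x₄, x₅ }  = { x₃, x₄ } ∪ { x₅ }
  { x₃, x₄, x₆ }  = { x₃, x₄ } ∪ { x₆ }
  (now 52)
Pass 4 adds 12:
  { x₁, x₂, x₄ }  = { x₂ } ∪ { x₁, x₄ }
  { x₁, x₂, x₅ }  = ᶜ of { x₃, x₄, x₆ }
  { x₁, x₂, x₆ }  = ᶜ of { x₃, x₄, x₅ }
  { x₁, x₃, x₄ }  = ᶜ of { x₂, x₅, x₆ }
  { x₁, x₃, x₅ }  = { x₁, x₃ } ∪ { x₁, x₅ }
  { x₁, x₃, x₆ }  = ᶜ of { x₂, x₄, x₅ }
  { x₁, x₄, x₆ }  = ᶜ of { x₂, x₃, x₅ }
  { x₁, x₅, x₆ }  = ᶜ of { x₂, x₃, x₄ }
  { x₂, x₄, x₆ }  = { x₂ } ∪ { x₄, x₆ }
  { x₃, x₅, x₆ }  = { x₅, x₆ } ∪ { x₃, x₅ }
  { x₁, x₂, x₄, x₆ }  = ᶜ of { x₃, x₅ }
  { x₁, x₃, x₅, x₆ }  = ᶜ of { x₂, x₄ }
  (now 64)
Pass 5: already closed under ᶜ and ∪.

|σ(𝒜)| = 64.  σ(𝒜) = { ∅, { x₁ }, { x₂ }, { x₃ }, { x₄ }, { x₅ }, { x₆ }, { x₁, x₂ }, { x₁, x₃ }, { x₁, x₄ }, { x₁, x₅ }, { x₁, x₆ }, { x₂, x₃ }, { x₂, x₄ }, { x₂, x₅ }, { x₂, x₆ }, { x₃, x₄ }, { x₃, x₅ }, { x₃, x₆ }, { x₄, x₅ }, { x₄, x₆ }, { x₅, x₆ }, { x₁, x₂, x₃ }, { x₁, x₂, x₄ }, { x₁, x₂, x₅ }, { x₁, x₂, x₆ }, { x₁, x₃, x₄ }, { x₁, x₃, x₅ }, { x₁, x₃, x₆ }, { x₁, x₄, x₅ }, { x₁, x₄, x₆ }, { x₁, x₅, x₆ }, { x₂, x₃, x₄ }, { x₂, x₃, x₅ }, { x₂, x₃, x₆ }, { x₂, x₄, x₅ }, { x₂, x₄, x₆ }, { x₂, x₅, x₆ }, { x₃, x₄, x₅ }, { x₃, x₄, x₆ }, { x₃, x₅, x₆ }, { x₄, x₅, x₆ }, { x₁, x₂, x₃, x₄ }, { x₁, x₂, x₃, x₅ }, { x₁, x₂, x₃, x₆ }, { x₁, x₂, x₄, x₅ }, { x₁, x₂, x₄, x₆ }, { x₁, x₂, x₅, x₆ }, { x₁, x₃, x₄, x₅ }, { x₁, x₃, x₄, x₆ }, { x₁, x₃, x₅, x₆ }, { x₁, x₄, x₅, x₆ }, { x₂, x₃, x₄, x₅ }, { x₂, x₃, x₄, x₆ }, { x₂, x₃, x₅, x₆ }, { x₂, x₄, x₅, x₆ }, { x₃, x₄, x₅, x₆ }, { x₁, x₂, x₃, x₄, x₅ }, { x₁, x₂, x₃, x₄, x₆ }, { x₁, x₂, x₃, x₅, x₆ }, { x₁, x₂, x₄, x₅, x₆ }, { x₁, x₃, x₄, x₅, x₆ }, { x₂, x₃, x₄, x₅, x₆ }, S }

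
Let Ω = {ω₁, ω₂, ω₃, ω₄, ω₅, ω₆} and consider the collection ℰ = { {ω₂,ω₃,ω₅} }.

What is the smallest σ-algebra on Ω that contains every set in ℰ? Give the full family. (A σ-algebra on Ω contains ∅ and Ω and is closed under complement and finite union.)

Begin from { ∅, {ω₂,ω₃,ω₅}, Ω } (that is, ℰ plus ∅ and Ω).
Pass 1: +1 →
  {ω₁,ω₄,ω₆}  = ᶜ of {ω₂,ω₃,ω₅}
  (now 4)
Pass 2: already closed under ᶜ and ∪.

σ(ℰ) = { ∅, {ω₁,ω₄,ω₆}, {ω₂,ω₃,ω₅}, Ω }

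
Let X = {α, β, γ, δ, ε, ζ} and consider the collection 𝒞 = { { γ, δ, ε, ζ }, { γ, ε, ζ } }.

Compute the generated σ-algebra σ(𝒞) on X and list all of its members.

σ(𝒞) (8 sets): { ∅, { δ }, { α, β }, { α, β, δ }, { γ, ε, ζ }, { γ, δ, ε, ζ }, { α, β, γ, ε, ζ }, X }

Trace:
Initial family (4 sets): { ∅, { γ, ε, ζ }, { γ, δ, ε, ζ }, X }.
Iteration 1: 2 new —
  { α, β }  = { γ, δ, ε, ζ }ᶜ
  { α, β, δ }  = { γ, ε, ζ }ᶜ
  (now 6)
Iteration 2: 1 new —
  { α, β, γ, ε, ζ }  = { α, β } ∪ { γ, ε, ζ }
  (now 7)
Iteration 3. New:
  { δ }  = { α, β, γ, ε, ζ }ᶜ
  (now 8)
Iteration 4: closed — nothing new.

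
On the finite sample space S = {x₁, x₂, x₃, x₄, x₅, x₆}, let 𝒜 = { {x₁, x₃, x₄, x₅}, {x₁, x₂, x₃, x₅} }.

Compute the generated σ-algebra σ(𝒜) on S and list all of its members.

Seed the family with 𝒜 together with ∅ and S: { ∅, {x₁, x₂, x₃, x₅}, {x₁, x₃, x₄, x₅}, S }.
Round 1: +3 →
  {x₂, x₆}  = {x₁, x₃, x₄, x₅}ᶜ
  {x₄, x₆}  = {x₁, x₂, x₃, x₅}ᶜ
  {x₁, x₂, x₃, x₄, x₅}  = {x₁, x₃, x₄, x₅} ∪ {x₁, x₂, x₃, x₅}
  — 7 sets.
Round 2 adds 4:
  {x₆}  = {x₁, x₂, x₃, x₄, x₅}ᶜ
  {x₂, x₄, x₆}  = {x₂, x₆} ∪ {x₄, x₆}
  {x₁, x₂, x₃, x₅, x₆}  = {x₂, x₆} ∪ {x₁, x₂, x₃, x₅}
  {x₁, x₃, x₄, x₅, x₆}  = {x₁, x₃, x₄, x₅} ∪ {x₄, x₆}
  — 11 sets.
Round 3. New:
  {x₂}  = {x₁, x₃, x₄, x₅, x₆}ᶜ
  {x₄}  = {x₁, x₂, x₃, x₅, x₆}ᶜ
  {x₁, x₃, x₅}  = {x₂, x₄, x₆}ᶜ
  — 14 sets.
Round 4 (2 new):
  {x₂, x₄}  = {x₂} ∪ {x₄}
  {x₁, x₃, x₅, x₆}  = {x₁, x₃, x₅} ∪ {x₆}
  — 16 sets.
Round 5: stable.

Therefore σ(𝒜) = { ∅, {x₂}, {x₄}, {x₆}, {x₂, x₄}, {x₂, x₆}, {x₄, x₆}, {x₁, x₃, x₅}, {x₂, x₄, x₆}, {x₁, x₂, x₃, x₅}, {x₁, x₃, x₄, x₅}, {x₁, x₃, x₅, x₆}, {x₁, x₂, x₃, x₄, x₅}, {x₁, x₂, x₃, x₅, x₆}, {x₁, x₃, x₄, x₅, x₆}, S } (|σ(𝒜)| = 16).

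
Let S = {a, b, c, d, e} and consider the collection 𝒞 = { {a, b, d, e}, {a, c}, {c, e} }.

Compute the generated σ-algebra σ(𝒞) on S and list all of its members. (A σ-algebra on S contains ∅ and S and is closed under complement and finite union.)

Answer: σ(𝒞) = { ∅, {a}, {c}, {e}, {a, c}, {a, e}, {b, d}, {c, e}, {a, b, d}, {a, c, e}, {b, c, d}, {b, d, e}, {a, b, c, d}, {a, b, d, e}, {b, c, d, e}, S }

Check:
Initial family (5 sets): { ∅, {a, c}, {c, e}, {a, b, d, e}, S }.
Iteration 1 adds 4:
  {c}  = complement {a, b, d, e}
  {a, b, d}  = complement {c, e}
  {a, c, e}  = {a, c} ∪ {c, e}
  {b, d, e}  = complement {a, c}
  |family| = 9
Iteration 2 adds 3:
  {b, d}  = complement {a, c, e}
  {a, b, c, d}  = {a, b, d} ∪ {c}
  {b, c, d, e}  = {c} ∪ {b, d, e}
  |family| = 12
Iteration 3: 3 new —
  {a}  = complement {b, c, d, e}
  {e}  = complement {a, b, c, d}
  {b, c, d}  = {c} ∪ {b, d}
  |family| = 15
Iteration 4. New:
  {a, e}  = complement {b, c, d}
  |family| = 16
Iteration 5: already closed under ᶜ and ∪.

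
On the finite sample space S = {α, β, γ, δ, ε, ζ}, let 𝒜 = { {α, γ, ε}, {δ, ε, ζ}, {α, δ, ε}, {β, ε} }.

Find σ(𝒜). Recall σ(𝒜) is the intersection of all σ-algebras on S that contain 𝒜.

Answer: σ(𝒜) = { {}, {α}, {β}, {γ}, {δ}, {ε}, {ζ}, {α, β}, {α, γ}, {α, δ}, {α, ε}, {α, ζ}, {β, γ}, {β, δ}, {β, ε}, {β, ζ}, {γ, δ}, {γ, ε}, {γ, ζ}, {δ, ε}, {δ, ζ}, {ε, ζ}, {α, β, γ}, {α, β, δ}, {α, β, ε}, {α, β, ζ}, {α, γ, δ}, {α, γ, ε}, {α, γ, ζ}, {α, δ, ε}, {α, δ, ζ}, {α, ε, ζ}, {β, γ, δ}, {β, γ, ε}, {β, γ, ζ}, {β, δ, ε}, {β, δ, ζ}, {β, ε, ζ}, {γ, δ, ε}, {γ, δ, ζ}, {γ, ε, ζ}, {δ, ε, ζ}, {α, β, γ, δ}, {α, β, γ, ε}, {α, β, γ, ζ}, {α, β, δ, ε}, {α, β, δ, ζ}, {α, β, ε, ζ}, {α, γ, δ, ε}, {α, γ, δ, ζ}, {α, γ, ε, ζ}, {α, δ, ε, ζ}, {β, γ, δ, ε}, {β, γ, δ, ζ}, {β, γ, ε, ζ}, {β, δ, ε, ζ}, {γ, δ, ε, ζ}, {α, β, γ, δ, ε}, {α, β, γ, δ, ζ}, {α, β, γ, ε, ζ}, {α, β, δ, ε, ζ}, {α, γ, δ, ε, ζ}, {β, γ, δ, ε, ζ}, S }

Derivation:
Seed the family with 𝒜 together with ∅ and S: { {}, {β, ε}, {α, γ, ε}, {α, δ, ε}, {δ, ε, ζ}, S }.
Pass 1 (10 new):
  {α, β, γ}  = S∖{δ, ε, ζ}
  {β, γ, ζ}  = S∖{α, δ, ε}
  {β, δ, ζ}  = S∖{α, γ, ε}
  {α, β, γ, ε}  = {β, ε} ∪ {α, γ, ε}
  {α, β, δ, ε}  = {α, δ, ε} ∪ {β, ε}
  {α, γ, δ, ε}  = {α, δ, ε} ∪ {α, γ, ε}
  {α, γ, δ, ζ}  = S∖{β, ε}
  {α, δ, ε, ζ}  = {α, δ, ε} ∪ {δ, ε, ζ}
  {β, δ, ε, ζ}  = {β, ε} ∪ {δ, ε, ζ}
  {α, γ, δ, ε, ζ}  = {α, γ, ε} ∪ {δ, ε, ζ}
  (now 16)
Pass 2 adds 14:
  {β}  = S∖{α, γ, δ, ε, ζ}
  {α, γ}  = S∖{β, δ, ε, ζ}
  {β, γ}  = S∖{α, δ, ε, ζ}
  {β, ζ}  = S∖{α, γ, δ, ε}
  {γ, ζ}  = S∖{α, β, δ, ε}
  {δ, ζ}  = S∖{α, β, γ, ε}
  {α, β, γ, ζ}  = {α, β, γ} ∪ {β, γ, ζ}
  {β, γ, δ, ζ}  = {β, δ, ζ} ∪ {β, γ, ζ}
  {β, γ, ε, ζ}  = {β, ε} ∪ {β, γ, ζ}
  {α, β, γ, δ, ε}  = {α, δ, ε} ∪ {α, β, γ}
  {α, β, γ, δ, ζ}  = {β, δ, ζ} ∪ {α, β, γ}
  {α, β, γ, ε, ζ}  = {β, γ, ζ} ∪ {α, γ, ε}
  {α, β, δ, ε, ζ}  = {α, δ, ε} ∪ {β, δ, ζ}
  {β, γ, δ, ε, ζ}  = {β, γ, ζ} ∪ {β, δ, ε, ζ}
  (now 30)
Pass 3: +14 →
  {α}  = S∖{β, γ, δ, ε, ζ}
  {γ}  = S∖{α, β, δ, ε, ζ}
  {δ}  = S∖{α, β, γ, ε, ζ}
  {ε}  = S∖{α, β, γ, δ, ζ}
  {ζ}  = S∖{α, β, γ, δ, ε}
  {α, δ}  = S∖{β, γ, ε, ζ}
  {α, ε}  = S∖{β, γ, δ, ζ}
  {δ, ε}  = S∖{α, β, γ, ζ}
  {α, γ, ζ}  = {α, γ} ∪ {γ, ζ}
  {β, γ, ε}  = {β, ε} ∪ {β, γ}
  {β, ε, ζ}  = {β, ε} ∪ {β, ζ}
  {γ, δ, ζ}  = {γ, ζ} ∪ {δ, ζ}
  {α, γ, ε, ζ}  = {α, γ, ε} ∪ {γ, ζ}
  {γ, δ, ε, ζ}  = {γ, ζ} ∪ {δ, ε, ζ}
  (now 44)
Pass 4 (20 new):
  {α, β}  = S∖{γ, δ, ε, ζ}
  {α, ζ}  = {α} ∪ {ζ}
  {β, δ}  = S∖{α, γ, ε, ζ}
  {γ, δ}  = {γ} ∪ {δ}
  {γ, ε}  = {γ} ∪ {ε}
  {ε, ζ}  = {ζ} ∪ {ε}
  {α, β, δ}  = {β} ∪ {α, δ}
  {α, β, ε}  = S∖{γ, δ, ζ}
  {α, β, ζ}  = {β, ζ} ∪ {α}
  {α, γ, δ}  = S∖{β, ε, ζ}
  {α, δ, ζ}  = S∖{β, γ, ε}
  {α, ε, ζ}  = {α, ε} ∪ {ζ}
  {β, γ, δ}  = {β, γ} ∪ {δ}
  {β, δ, ε}  = S∖{α, γ, ζ}
  {γ, δ, ε}  = {δ, ε} ∪ {γ}
  {γ, ε, ζ}  = {γ, ζ} ∪ {ε}
  {α, β, γ, δ}  = {α, β, γ} ∪ {δ}
  {α, β, δ, ζ}  = {β, δ, ζ} ∪ {α}
  {α, β, ε, ζ}  = {β, ζ} ∪ {α, ε}
  {β, γ, δ, ε}  = {δ, ε} ∪ {β, γ}
  (now 64)
Pass 5: already closed under ᶜ and ∪.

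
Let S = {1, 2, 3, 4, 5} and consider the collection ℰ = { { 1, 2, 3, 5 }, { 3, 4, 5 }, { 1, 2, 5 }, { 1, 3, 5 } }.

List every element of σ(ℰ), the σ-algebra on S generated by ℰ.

Seed the family with ℰ together with ∅ and S: { ∅, { 1, 2, 5 }, { 1, 3, 5 }, { 3, 4, 5 }, { 1, 2, 3, 5 }, S }.
Step 1 adds 5:
  { 4 }  = { 1, 2, 3, 5 }ᶜ
  { 1, 2 }  = { 3, 4, 5 }ᶜ
  { 2, 4 }  = { 1, 3, 5 }ᶜ
  { 3, 4 }  = { 1, 2, 5 }ᶜ
  { 1, 3, 4, 5 }  = { 3, 4, 5 } ∪ { 1, 3, 5 }
  [11 total]
Step 2: 6 new —
  { 2 }  = { 1, 3, 4, 5 }ᶜ
  { 1, 2, 4 }  = { 1, 2 } ∪ { 4 }
  { 2, 3, 4 }  = { 3, 4 } ∪ { 2, 4 }
  { 1, 2, 3, 4 }  = { 3, 4 } ∪ { 1, 2 }
  { 1, 2, 4, 5 }  = { 1, 2, 5 } ∪ { 4 }
  { 2, 3, 4, 5 }  = { 3, 4, 5 } ∪ { 2, 4 }
  [17 total]
Step 3. New:
  { 1 }  = { 2, 3, 4, 5 }ᶜ
  { 3 }  = { 1, 2, 4, 5 }ᶜ
  { 5 }  = { 1, 2, 3, 4 }ᶜ
  { 1, 5 }  = { 2, 3, 4 }ᶜ
  { 3, 5 }  = { 1, 2, 4 }ᶜ
  [22 total]
Step 4: 10 new —
  { 1, 3 }  = { 3 } ∪ { 1 }
  { 1, 4 }  = { 4 } ∪ { 1 }
  { 2, 3 }  = { 2 } ∪ { 3 }
  { 2, 5 }  = { 2 } ∪ { 5 }
  { 4, 5 }  = { 5 } ∪ { 4 }
  { 1, 2, 3 }  = { 1, 2 } ∪ { 3 }
  { 1, 3, 4 }  = { 3, 4 } ∪ { 1 }
  { 1, 4, 5 }  = { 1, 5 } ∪ { 4 }
  { 2, 3, 5 }  = { 2 } ∪ { 3, 5 }
  { 2, 4, 5 }  = { 5 } ∪ { 2, 4 }
  [32 total]
Step 5: already closed under ᶜ and ∪.

σ(ℰ) = { ∅, { 1 }, { 2 }, { 3 }, { 4 }, { 5 }, { 1, 2 }, { 1, 3 }, { 1, 4 }, { 1, 5 }, { 2, 3 }, { 2, 4 }, { 2, 5 }, { 3, 4 }, { 3, 5 }, { 4, 5 }, { 1, 2, 3 }, { 1, 2, 4 }, { 1, 2, 5 }, { 1, 3, 4 }, { 1, 3, 5 }, { 1, 4, 5 }, { 2, 3, 4 }, { 2, 3, 5 }, { 2, 4, 5 }, { 3, 4, 5 }, { 1, 2, 3, 4 }, { 1, 2, 3, 5 }, { 1, 2, 4, 5 }, { 1, 3, 4, 5 }, { 2, 3, 4, 5 }, S }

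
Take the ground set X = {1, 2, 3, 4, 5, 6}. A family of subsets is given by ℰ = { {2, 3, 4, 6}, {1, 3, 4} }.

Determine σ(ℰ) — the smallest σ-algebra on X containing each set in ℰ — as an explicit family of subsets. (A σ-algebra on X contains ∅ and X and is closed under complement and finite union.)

Begin from { ∅, {1, 3, 4}, {2, 3, 4, 6}, X } (that is, ℰ plus ∅ and X).
Iteration 1: 3 new —
  {1, 5}  = complement {2, 3, 4, 6}
  {2, 5, 6}  = complement {1, 3, 4}
  {1, 2, 3, 4, 6}  = {2, 3, 4, 6} ∪ {1, 3, 4}
Iteration 2 adds 4:
  {5}  = complement {1, 2, 3, 4, 6}
  {1, 2, 5, 6}  = {1, 5} ∪ {2, 5, 6}
  {1, 3, 4, 5}  = {1, 3, 4} ∪ {1, 5}
  {2, 3, 4, 5, 6}  = {2, 3, 4, 6} ∪ {2, 5, 6}
Iteration 3. New:
  {1}  = complement {2, 3, 4, 5, 6}
  {2, 6}  = complement {1, 3, 4, 5}
  {3, 4}  = complement {1, 2, 5, 6}
Iteration 4: 2 new —
  {1, 2, 6}  = {2, 6} ∪ {1}
  {3, 4, 5}  = {3, 4} ∪ {5}
After Iteration 5 the family is unchanged; done.

|σ(ℰ)| = 16.  σ(ℰ) = { ∅, {1}, {5}, {1, 5}, {2, 6}, {3, 4}, {1, 2, 6}, {1, 3, 4}, {2, 5, 6}, {3, 4, 5}, {1, 2, 5, 6}, {1, 3, 4, 5}, {2, 3, 4, 6}, {1, 2, 3, 4, 6}, {2, 3, 4, 5, 6}, X }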